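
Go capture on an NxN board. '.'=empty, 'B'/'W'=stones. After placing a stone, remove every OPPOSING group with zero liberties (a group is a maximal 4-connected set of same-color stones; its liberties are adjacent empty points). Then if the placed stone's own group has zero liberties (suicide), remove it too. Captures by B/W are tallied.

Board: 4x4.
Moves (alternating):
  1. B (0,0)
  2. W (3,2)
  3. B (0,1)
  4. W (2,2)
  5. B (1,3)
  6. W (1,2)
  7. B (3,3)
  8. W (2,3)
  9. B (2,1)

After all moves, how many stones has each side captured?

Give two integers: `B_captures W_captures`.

Move 1: B@(0,0) -> caps B=0 W=0
Move 2: W@(3,2) -> caps B=0 W=0
Move 3: B@(0,1) -> caps B=0 W=0
Move 4: W@(2,2) -> caps B=0 W=0
Move 5: B@(1,3) -> caps B=0 W=0
Move 6: W@(1,2) -> caps B=0 W=0
Move 7: B@(3,3) -> caps B=0 W=0
Move 8: W@(2,3) -> caps B=0 W=1
Move 9: B@(2,1) -> caps B=0 W=1

Answer: 0 1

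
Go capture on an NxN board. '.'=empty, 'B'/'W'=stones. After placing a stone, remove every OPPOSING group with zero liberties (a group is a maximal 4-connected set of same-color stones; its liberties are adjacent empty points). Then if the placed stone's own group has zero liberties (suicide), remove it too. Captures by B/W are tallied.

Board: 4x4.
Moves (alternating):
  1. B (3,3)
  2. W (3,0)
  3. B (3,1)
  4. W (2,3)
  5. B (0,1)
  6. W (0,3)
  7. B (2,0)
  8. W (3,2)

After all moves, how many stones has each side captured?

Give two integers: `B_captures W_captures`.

Answer: 1 1

Derivation:
Move 1: B@(3,3) -> caps B=0 W=0
Move 2: W@(3,0) -> caps B=0 W=0
Move 3: B@(3,1) -> caps B=0 W=0
Move 4: W@(2,3) -> caps B=0 W=0
Move 5: B@(0,1) -> caps B=0 W=0
Move 6: W@(0,3) -> caps B=0 W=0
Move 7: B@(2,0) -> caps B=1 W=0
Move 8: W@(3,2) -> caps B=1 W=1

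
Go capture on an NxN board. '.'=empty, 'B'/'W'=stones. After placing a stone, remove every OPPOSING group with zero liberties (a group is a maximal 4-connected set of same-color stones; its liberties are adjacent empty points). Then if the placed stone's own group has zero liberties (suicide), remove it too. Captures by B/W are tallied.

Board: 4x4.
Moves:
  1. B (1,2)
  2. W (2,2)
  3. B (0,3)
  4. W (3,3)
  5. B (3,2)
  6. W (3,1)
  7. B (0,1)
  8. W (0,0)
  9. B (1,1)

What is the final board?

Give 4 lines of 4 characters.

Answer: WB.B
.BB.
..W.
.W.W

Derivation:
Move 1: B@(1,2) -> caps B=0 W=0
Move 2: W@(2,2) -> caps B=0 W=0
Move 3: B@(0,3) -> caps B=0 W=0
Move 4: W@(3,3) -> caps B=0 W=0
Move 5: B@(3,2) -> caps B=0 W=0
Move 6: W@(3,1) -> caps B=0 W=1
Move 7: B@(0,1) -> caps B=0 W=1
Move 8: W@(0,0) -> caps B=0 W=1
Move 9: B@(1,1) -> caps B=0 W=1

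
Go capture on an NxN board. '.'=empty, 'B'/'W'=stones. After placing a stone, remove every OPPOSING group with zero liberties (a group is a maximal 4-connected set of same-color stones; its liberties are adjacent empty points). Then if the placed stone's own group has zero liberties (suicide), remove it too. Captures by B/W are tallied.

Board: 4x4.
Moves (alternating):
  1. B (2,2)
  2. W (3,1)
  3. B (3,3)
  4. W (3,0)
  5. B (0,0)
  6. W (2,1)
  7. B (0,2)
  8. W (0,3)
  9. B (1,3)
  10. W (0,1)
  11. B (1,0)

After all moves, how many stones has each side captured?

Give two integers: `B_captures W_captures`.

Answer: 1 0

Derivation:
Move 1: B@(2,2) -> caps B=0 W=0
Move 2: W@(3,1) -> caps B=0 W=0
Move 3: B@(3,3) -> caps B=0 W=0
Move 4: W@(3,0) -> caps B=0 W=0
Move 5: B@(0,0) -> caps B=0 W=0
Move 6: W@(2,1) -> caps B=0 W=0
Move 7: B@(0,2) -> caps B=0 W=0
Move 8: W@(0,3) -> caps B=0 W=0
Move 9: B@(1,3) -> caps B=1 W=0
Move 10: W@(0,1) -> caps B=1 W=0
Move 11: B@(1,0) -> caps B=1 W=0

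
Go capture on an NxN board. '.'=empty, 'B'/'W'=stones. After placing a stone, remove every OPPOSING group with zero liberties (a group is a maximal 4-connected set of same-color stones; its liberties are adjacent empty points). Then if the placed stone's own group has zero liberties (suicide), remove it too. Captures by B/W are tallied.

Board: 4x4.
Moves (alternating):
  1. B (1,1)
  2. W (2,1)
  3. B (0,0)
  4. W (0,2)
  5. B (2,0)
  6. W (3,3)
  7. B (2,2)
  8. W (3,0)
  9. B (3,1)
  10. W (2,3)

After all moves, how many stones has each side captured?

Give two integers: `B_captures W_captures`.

Answer: 2 0

Derivation:
Move 1: B@(1,1) -> caps B=0 W=0
Move 2: W@(2,1) -> caps B=0 W=0
Move 3: B@(0,0) -> caps B=0 W=0
Move 4: W@(0,2) -> caps B=0 W=0
Move 5: B@(2,0) -> caps B=0 W=0
Move 6: W@(3,3) -> caps B=0 W=0
Move 7: B@(2,2) -> caps B=0 W=0
Move 8: W@(3,0) -> caps B=0 W=0
Move 9: B@(3,1) -> caps B=2 W=0
Move 10: W@(2,3) -> caps B=2 W=0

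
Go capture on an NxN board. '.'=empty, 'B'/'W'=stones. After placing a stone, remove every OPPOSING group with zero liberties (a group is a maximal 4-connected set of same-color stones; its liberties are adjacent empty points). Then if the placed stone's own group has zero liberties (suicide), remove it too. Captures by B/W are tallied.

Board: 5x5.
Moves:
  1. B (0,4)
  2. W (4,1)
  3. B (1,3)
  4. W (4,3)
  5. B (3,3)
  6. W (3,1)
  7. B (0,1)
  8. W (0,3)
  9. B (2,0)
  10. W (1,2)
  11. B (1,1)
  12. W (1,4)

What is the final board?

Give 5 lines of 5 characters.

Move 1: B@(0,4) -> caps B=0 W=0
Move 2: W@(4,1) -> caps B=0 W=0
Move 3: B@(1,3) -> caps B=0 W=0
Move 4: W@(4,3) -> caps B=0 W=0
Move 5: B@(3,3) -> caps B=0 W=0
Move 6: W@(3,1) -> caps B=0 W=0
Move 7: B@(0,1) -> caps B=0 W=0
Move 8: W@(0,3) -> caps B=0 W=0
Move 9: B@(2,0) -> caps B=0 W=0
Move 10: W@(1,2) -> caps B=0 W=0
Move 11: B@(1,1) -> caps B=0 W=0
Move 12: W@(1,4) -> caps B=0 W=1

Answer: .B.W.
.BWBW
B....
.W.B.
.W.W.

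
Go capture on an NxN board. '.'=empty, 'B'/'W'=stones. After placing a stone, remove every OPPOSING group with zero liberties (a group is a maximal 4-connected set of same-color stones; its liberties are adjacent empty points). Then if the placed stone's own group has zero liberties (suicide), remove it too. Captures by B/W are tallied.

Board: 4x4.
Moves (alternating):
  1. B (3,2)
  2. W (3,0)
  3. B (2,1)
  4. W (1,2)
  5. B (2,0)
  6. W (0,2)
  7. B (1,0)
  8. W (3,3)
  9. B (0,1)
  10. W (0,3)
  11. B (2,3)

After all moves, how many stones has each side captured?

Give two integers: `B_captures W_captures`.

Answer: 1 0

Derivation:
Move 1: B@(3,2) -> caps B=0 W=0
Move 2: W@(3,0) -> caps B=0 W=0
Move 3: B@(2,1) -> caps B=0 W=0
Move 4: W@(1,2) -> caps B=0 W=0
Move 5: B@(2,0) -> caps B=0 W=0
Move 6: W@(0,2) -> caps B=0 W=0
Move 7: B@(1,0) -> caps B=0 W=0
Move 8: W@(3,3) -> caps B=0 W=0
Move 9: B@(0,1) -> caps B=0 W=0
Move 10: W@(0,3) -> caps B=0 W=0
Move 11: B@(2,3) -> caps B=1 W=0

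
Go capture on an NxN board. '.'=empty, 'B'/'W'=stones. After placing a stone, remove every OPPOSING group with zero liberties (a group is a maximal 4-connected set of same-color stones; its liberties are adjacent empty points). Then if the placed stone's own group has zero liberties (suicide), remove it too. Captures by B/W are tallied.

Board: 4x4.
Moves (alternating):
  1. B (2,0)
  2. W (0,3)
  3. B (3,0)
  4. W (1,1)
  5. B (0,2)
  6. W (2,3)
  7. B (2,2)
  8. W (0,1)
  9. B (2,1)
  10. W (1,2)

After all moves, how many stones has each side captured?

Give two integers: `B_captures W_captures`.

Answer: 0 1

Derivation:
Move 1: B@(2,0) -> caps B=0 W=0
Move 2: W@(0,3) -> caps B=0 W=0
Move 3: B@(3,0) -> caps B=0 W=0
Move 4: W@(1,1) -> caps B=0 W=0
Move 5: B@(0,2) -> caps B=0 W=0
Move 6: W@(2,3) -> caps B=0 W=0
Move 7: B@(2,2) -> caps B=0 W=0
Move 8: W@(0,1) -> caps B=0 W=0
Move 9: B@(2,1) -> caps B=0 W=0
Move 10: W@(1,2) -> caps B=0 W=1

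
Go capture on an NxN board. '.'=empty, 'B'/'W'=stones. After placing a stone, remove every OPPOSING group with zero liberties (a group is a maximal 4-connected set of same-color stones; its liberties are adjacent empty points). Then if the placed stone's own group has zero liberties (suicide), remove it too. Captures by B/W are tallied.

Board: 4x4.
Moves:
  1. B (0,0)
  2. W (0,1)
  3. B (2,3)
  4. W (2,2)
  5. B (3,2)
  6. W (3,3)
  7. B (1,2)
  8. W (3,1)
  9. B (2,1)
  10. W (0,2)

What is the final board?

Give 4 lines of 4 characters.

Move 1: B@(0,0) -> caps B=0 W=0
Move 2: W@(0,1) -> caps B=0 W=0
Move 3: B@(2,3) -> caps B=0 W=0
Move 4: W@(2,2) -> caps B=0 W=0
Move 5: B@(3,2) -> caps B=0 W=0
Move 6: W@(3,3) -> caps B=0 W=0
Move 7: B@(1,2) -> caps B=0 W=0
Move 8: W@(3,1) -> caps B=0 W=0
Move 9: B@(2,1) -> caps B=1 W=0
Move 10: W@(0,2) -> caps B=1 W=0

Answer: BWW.
..B.
.B.B
.WB.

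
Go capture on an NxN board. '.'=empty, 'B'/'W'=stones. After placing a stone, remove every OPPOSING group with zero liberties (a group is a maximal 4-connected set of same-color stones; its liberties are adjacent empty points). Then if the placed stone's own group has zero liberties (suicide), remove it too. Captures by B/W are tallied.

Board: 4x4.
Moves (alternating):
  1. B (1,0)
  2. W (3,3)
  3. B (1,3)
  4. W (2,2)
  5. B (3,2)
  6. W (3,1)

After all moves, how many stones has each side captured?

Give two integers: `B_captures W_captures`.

Answer: 0 1

Derivation:
Move 1: B@(1,0) -> caps B=0 W=0
Move 2: W@(3,3) -> caps B=0 W=0
Move 3: B@(1,3) -> caps B=0 W=0
Move 4: W@(2,2) -> caps B=0 W=0
Move 5: B@(3,2) -> caps B=0 W=0
Move 6: W@(3,1) -> caps B=0 W=1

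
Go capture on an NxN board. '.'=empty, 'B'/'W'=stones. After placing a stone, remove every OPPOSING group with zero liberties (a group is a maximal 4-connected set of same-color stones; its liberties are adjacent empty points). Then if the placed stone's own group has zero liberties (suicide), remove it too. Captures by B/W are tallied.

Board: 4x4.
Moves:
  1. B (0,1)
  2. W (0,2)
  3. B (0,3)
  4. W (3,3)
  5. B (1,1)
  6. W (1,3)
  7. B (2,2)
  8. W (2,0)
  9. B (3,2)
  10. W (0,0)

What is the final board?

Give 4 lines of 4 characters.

Answer: WBW.
.B.W
W.B.
..BW

Derivation:
Move 1: B@(0,1) -> caps B=0 W=0
Move 2: W@(0,2) -> caps B=0 W=0
Move 3: B@(0,3) -> caps B=0 W=0
Move 4: W@(3,3) -> caps B=0 W=0
Move 5: B@(1,1) -> caps B=0 W=0
Move 6: W@(1,3) -> caps B=0 W=1
Move 7: B@(2,2) -> caps B=0 W=1
Move 8: W@(2,0) -> caps B=0 W=1
Move 9: B@(3,2) -> caps B=0 W=1
Move 10: W@(0,0) -> caps B=0 W=1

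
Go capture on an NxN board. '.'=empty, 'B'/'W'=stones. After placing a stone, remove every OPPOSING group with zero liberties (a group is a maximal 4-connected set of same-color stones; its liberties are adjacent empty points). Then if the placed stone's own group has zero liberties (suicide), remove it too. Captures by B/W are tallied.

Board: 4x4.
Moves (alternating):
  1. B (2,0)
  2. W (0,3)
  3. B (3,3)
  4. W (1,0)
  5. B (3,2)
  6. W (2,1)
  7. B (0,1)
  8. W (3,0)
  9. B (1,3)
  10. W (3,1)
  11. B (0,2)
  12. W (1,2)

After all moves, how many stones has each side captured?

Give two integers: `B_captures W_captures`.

Answer: 1 1

Derivation:
Move 1: B@(2,0) -> caps B=0 W=0
Move 2: W@(0,3) -> caps B=0 W=0
Move 3: B@(3,3) -> caps B=0 W=0
Move 4: W@(1,0) -> caps B=0 W=0
Move 5: B@(3,2) -> caps B=0 W=0
Move 6: W@(2,1) -> caps B=0 W=0
Move 7: B@(0,1) -> caps B=0 W=0
Move 8: W@(3,0) -> caps B=0 W=1
Move 9: B@(1,3) -> caps B=0 W=1
Move 10: W@(3,1) -> caps B=0 W=1
Move 11: B@(0,2) -> caps B=1 W=1
Move 12: W@(1,2) -> caps B=1 W=1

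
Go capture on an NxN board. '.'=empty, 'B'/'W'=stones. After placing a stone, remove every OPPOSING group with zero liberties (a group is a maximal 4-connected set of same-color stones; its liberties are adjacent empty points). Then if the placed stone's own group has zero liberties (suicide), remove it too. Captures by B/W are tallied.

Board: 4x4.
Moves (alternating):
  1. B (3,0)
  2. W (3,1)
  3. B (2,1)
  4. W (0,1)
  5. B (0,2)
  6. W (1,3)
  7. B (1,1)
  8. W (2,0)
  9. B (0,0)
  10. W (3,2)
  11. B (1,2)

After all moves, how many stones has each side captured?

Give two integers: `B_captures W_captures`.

Answer: 1 1

Derivation:
Move 1: B@(3,0) -> caps B=0 W=0
Move 2: W@(3,1) -> caps B=0 W=0
Move 3: B@(2,1) -> caps B=0 W=0
Move 4: W@(0,1) -> caps B=0 W=0
Move 5: B@(0,2) -> caps B=0 W=0
Move 6: W@(1,3) -> caps B=0 W=0
Move 7: B@(1,1) -> caps B=0 W=0
Move 8: W@(2,0) -> caps B=0 W=1
Move 9: B@(0,0) -> caps B=1 W=1
Move 10: W@(3,2) -> caps B=1 W=1
Move 11: B@(1,2) -> caps B=1 W=1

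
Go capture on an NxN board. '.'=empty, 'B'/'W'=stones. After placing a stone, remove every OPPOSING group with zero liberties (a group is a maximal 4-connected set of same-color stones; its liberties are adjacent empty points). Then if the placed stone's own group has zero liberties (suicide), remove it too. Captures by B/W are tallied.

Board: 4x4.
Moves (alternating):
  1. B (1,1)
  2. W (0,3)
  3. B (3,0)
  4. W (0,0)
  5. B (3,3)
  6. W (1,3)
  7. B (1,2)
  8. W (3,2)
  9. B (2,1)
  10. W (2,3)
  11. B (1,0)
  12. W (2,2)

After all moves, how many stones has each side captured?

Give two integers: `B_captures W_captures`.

Answer: 0 1

Derivation:
Move 1: B@(1,1) -> caps B=0 W=0
Move 2: W@(0,3) -> caps B=0 W=0
Move 3: B@(3,0) -> caps B=0 W=0
Move 4: W@(0,0) -> caps B=0 W=0
Move 5: B@(3,3) -> caps B=0 W=0
Move 6: W@(1,3) -> caps B=0 W=0
Move 7: B@(1,2) -> caps B=0 W=0
Move 8: W@(3,2) -> caps B=0 W=0
Move 9: B@(2,1) -> caps B=0 W=0
Move 10: W@(2,3) -> caps B=0 W=1
Move 11: B@(1,0) -> caps B=0 W=1
Move 12: W@(2,2) -> caps B=0 W=1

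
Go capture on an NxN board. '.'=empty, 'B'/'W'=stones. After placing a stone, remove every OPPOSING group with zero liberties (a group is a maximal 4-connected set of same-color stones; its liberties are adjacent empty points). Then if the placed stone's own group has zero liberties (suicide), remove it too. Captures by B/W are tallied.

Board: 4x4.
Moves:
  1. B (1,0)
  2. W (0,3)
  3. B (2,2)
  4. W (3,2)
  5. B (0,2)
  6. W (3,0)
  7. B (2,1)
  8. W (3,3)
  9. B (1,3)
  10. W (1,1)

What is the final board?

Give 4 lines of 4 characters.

Answer: ..B.
BW.B
.BB.
W.WW

Derivation:
Move 1: B@(1,0) -> caps B=0 W=0
Move 2: W@(0,3) -> caps B=0 W=0
Move 3: B@(2,2) -> caps B=0 W=0
Move 4: W@(3,2) -> caps B=0 W=0
Move 5: B@(0,2) -> caps B=0 W=0
Move 6: W@(3,0) -> caps B=0 W=0
Move 7: B@(2,1) -> caps B=0 W=0
Move 8: W@(3,3) -> caps B=0 W=0
Move 9: B@(1,3) -> caps B=1 W=0
Move 10: W@(1,1) -> caps B=1 W=0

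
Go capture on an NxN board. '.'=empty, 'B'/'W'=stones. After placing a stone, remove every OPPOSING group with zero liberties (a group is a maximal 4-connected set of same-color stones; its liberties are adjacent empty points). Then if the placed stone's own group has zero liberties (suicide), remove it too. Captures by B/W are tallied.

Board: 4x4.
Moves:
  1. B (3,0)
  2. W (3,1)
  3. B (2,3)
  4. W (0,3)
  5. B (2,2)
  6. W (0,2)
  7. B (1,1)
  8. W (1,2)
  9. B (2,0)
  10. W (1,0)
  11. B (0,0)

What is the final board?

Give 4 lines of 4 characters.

Move 1: B@(3,0) -> caps B=0 W=0
Move 2: W@(3,1) -> caps B=0 W=0
Move 3: B@(2,3) -> caps B=0 W=0
Move 4: W@(0,3) -> caps B=0 W=0
Move 5: B@(2,2) -> caps B=0 W=0
Move 6: W@(0,2) -> caps B=0 W=0
Move 7: B@(1,1) -> caps B=0 W=0
Move 8: W@(1,2) -> caps B=0 W=0
Move 9: B@(2,0) -> caps B=0 W=0
Move 10: W@(1,0) -> caps B=0 W=0
Move 11: B@(0,0) -> caps B=1 W=0

Answer: B.WW
.BW.
B.BB
BW..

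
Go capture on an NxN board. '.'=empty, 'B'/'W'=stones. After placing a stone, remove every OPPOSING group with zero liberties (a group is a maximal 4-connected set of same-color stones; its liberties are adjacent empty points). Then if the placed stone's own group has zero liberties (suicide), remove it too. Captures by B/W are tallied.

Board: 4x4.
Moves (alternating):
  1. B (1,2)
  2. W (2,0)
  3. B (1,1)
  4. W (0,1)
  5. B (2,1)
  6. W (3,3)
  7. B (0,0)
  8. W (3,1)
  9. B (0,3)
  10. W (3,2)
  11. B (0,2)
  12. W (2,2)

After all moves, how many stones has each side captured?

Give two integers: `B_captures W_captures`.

Move 1: B@(1,2) -> caps B=0 W=0
Move 2: W@(2,0) -> caps B=0 W=0
Move 3: B@(1,1) -> caps B=0 W=0
Move 4: W@(0,1) -> caps B=0 W=0
Move 5: B@(2,1) -> caps B=0 W=0
Move 6: W@(3,3) -> caps B=0 W=0
Move 7: B@(0,0) -> caps B=0 W=0
Move 8: W@(3,1) -> caps B=0 W=0
Move 9: B@(0,3) -> caps B=0 W=0
Move 10: W@(3,2) -> caps B=0 W=0
Move 11: B@(0,2) -> caps B=1 W=0
Move 12: W@(2,2) -> caps B=1 W=0

Answer: 1 0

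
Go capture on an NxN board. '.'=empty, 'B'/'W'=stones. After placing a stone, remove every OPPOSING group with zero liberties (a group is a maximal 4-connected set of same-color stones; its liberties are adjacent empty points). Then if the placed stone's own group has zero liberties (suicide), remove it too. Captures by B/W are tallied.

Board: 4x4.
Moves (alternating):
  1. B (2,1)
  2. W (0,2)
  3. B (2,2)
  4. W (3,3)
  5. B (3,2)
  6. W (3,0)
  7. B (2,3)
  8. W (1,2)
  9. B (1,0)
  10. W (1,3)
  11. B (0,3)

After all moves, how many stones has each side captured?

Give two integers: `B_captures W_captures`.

Answer: 1 0

Derivation:
Move 1: B@(2,1) -> caps B=0 W=0
Move 2: W@(0,2) -> caps B=0 W=0
Move 3: B@(2,2) -> caps B=0 W=0
Move 4: W@(3,3) -> caps B=0 W=0
Move 5: B@(3,2) -> caps B=0 W=0
Move 6: W@(3,0) -> caps B=0 W=0
Move 7: B@(2,3) -> caps B=1 W=0
Move 8: W@(1,2) -> caps B=1 W=0
Move 9: B@(1,0) -> caps B=1 W=0
Move 10: W@(1,3) -> caps B=1 W=0
Move 11: B@(0,3) -> caps B=1 W=0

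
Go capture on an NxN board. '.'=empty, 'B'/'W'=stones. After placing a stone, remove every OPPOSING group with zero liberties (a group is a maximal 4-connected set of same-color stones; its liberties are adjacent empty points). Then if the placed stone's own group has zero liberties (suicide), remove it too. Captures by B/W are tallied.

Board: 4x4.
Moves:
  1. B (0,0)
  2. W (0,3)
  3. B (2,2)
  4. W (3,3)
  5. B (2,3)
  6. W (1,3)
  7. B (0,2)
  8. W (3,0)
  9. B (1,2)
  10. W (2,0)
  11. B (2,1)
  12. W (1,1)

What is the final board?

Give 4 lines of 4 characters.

Move 1: B@(0,0) -> caps B=0 W=0
Move 2: W@(0,3) -> caps B=0 W=0
Move 3: B@(2,2) -> caps B=0 W=0
Move 4: W@(3,3) -> caps B=0 W=0
Move 5: B@(2,3) -> caps B=0 W=0
Move 6: W@(1,3) -> caps B=0 W=0
Move 7: B@(0,2) -> caps B=0 W=0
Move 8: W@(3,0) -> caps B=0 W=0
Move 9: B@(1,2) -> caps B=2 W=0
Move 10: W@(2,0) -> caps B=2 W=0
Move 11: B@(2,1) -> caps B=2 W=0
Move 12: W@(1,1) -> caps B=2 W=0

Answer: B.B.
.WB.
WBBB
W..W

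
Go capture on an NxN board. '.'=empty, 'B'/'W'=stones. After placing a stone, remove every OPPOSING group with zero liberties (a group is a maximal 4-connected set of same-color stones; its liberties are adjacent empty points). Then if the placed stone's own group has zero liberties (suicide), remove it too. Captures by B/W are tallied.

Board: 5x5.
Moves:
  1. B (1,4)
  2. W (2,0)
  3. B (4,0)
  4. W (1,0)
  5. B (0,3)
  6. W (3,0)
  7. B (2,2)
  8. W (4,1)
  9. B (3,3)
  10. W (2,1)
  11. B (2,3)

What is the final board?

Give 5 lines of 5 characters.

Answer: ...B.
W...B
WWBB.
W..B.
.W...

Derivation:
Move 1: B@(1,4) -> caps B=0 W=0
Move 2: W@(2,0) -> caps B=0 W=0
Move 3: B@(4,0) -> caps B=0 W=0
Move 4: W@(1,0) -> caps B=0 W=0
Move 5: B@(0,3) -> caps B=0 W=0
Move 6: W@(3,0) -> caps B=0 W=0
Move 7: B@(2,2) -> caps B=0 W=0
Move 8: W@(4,1) -> caps B=0 W=1
Move 9: B@(3,3) -> caps B=0 W=1
Move 10: W@(2,1) -> caps B=0 W=1
Move 11: B@(2,3) -> caps B=0 W=1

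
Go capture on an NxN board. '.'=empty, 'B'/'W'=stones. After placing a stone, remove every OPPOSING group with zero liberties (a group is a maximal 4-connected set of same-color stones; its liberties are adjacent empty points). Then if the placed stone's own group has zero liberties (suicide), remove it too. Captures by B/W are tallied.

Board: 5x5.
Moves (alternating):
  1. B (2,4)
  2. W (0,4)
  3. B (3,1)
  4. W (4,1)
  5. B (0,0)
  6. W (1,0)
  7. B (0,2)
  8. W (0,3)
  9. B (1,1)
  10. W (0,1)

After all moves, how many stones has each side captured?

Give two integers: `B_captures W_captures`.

Move 1: B@(2,4) -> caps B=0 W=0
Move 2: W@(0,4) -> caps B=0 W=0
Move 3: B@(3,1) -> caps B=0 W=0
Move 4: W@(4,1) -> caps B=0 W=0
Move 5: B@(0,0) -> caps B=0 W=0
Move 6: W@(1,0) -> caps B=0 W=0
Move 7: B@(0,2) -> caps B=0 W=0
Move 8: W@(0,3) -> caps B=0 W=0
Move 9: B@(1,1) -> caps B=0 W=0
Move 10: W@(0,1) -> caps B=0 W=1

Answer: 0 1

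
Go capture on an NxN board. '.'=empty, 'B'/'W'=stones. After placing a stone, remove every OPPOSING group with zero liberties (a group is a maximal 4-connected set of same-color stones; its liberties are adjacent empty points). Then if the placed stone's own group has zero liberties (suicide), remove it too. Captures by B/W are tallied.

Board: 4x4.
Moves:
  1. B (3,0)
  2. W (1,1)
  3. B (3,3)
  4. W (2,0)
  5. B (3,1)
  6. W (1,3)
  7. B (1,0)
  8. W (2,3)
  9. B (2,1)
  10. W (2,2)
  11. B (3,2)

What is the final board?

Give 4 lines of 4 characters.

Answer: ....
BW.W
.BWW
BBBB

Derivation:
Move 1: B@(3,0) -> caps B=0 W=0
Move 2: W@(1,1) -> caps B=0 W=0
Move 3: B@(3,3) -> caps B=0 W=0
Move 4: W@(2,0) -> caps B=0 W=0
Move 5: B@(3,1) -> caps B=0 W=0
Move 6: W@(1,3) -> caps B=0 W=0
Move 7: B@(1,0) -> caps B=0 W=0
Move 8: W@(2,3) -> caps B=0 W=0
Move 9: B@(2,1) -> caps B=1 W=0
Move 10: W@(2,2) -> caps B=1 W=0
Move 11: B@(3,2) -> caps B=1 W=0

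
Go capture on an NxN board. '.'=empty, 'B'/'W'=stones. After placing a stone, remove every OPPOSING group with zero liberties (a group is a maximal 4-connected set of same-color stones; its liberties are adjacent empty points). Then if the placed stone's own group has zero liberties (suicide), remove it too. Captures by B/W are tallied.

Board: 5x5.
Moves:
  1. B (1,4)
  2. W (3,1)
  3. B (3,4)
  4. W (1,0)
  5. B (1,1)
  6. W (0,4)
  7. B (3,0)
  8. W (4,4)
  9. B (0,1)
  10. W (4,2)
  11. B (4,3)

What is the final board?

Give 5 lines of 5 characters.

Move 1: B@(1,4) -> caps B=0 W=0
Move 2: W@(3,1) -> caps B=0 W=0
Move 3: B@(3,4) -> caps B=0 W=0
Move 4: W@(1,0) -> caps B=0 W=0
Move 5: B@(1,1) -> caps B=0 W=0
Move 6: W@(0,4) -> caps B=0 W=0
Move 7: B@(3,0) -> caps B=0 W=0
Move 8: W@(4,4) -> caps B=0 W=0
Move 9: B@(0,1) -> caps B=0 W=0
Move 10: W@(4,2) -> caps B=0 W=0
Move 11: B@(4,3) -> caps B=1 W=0

Answer: .B..W
WB..B
.....
BW..B
..WB.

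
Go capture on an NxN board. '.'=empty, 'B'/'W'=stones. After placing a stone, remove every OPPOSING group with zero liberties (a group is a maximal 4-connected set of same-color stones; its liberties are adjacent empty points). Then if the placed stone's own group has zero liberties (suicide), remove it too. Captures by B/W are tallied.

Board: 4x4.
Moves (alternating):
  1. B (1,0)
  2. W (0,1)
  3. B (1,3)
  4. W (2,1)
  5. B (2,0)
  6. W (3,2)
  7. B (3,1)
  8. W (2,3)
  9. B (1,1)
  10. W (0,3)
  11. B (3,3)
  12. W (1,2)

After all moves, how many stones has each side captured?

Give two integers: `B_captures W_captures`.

Move 1: B@(1,0) -> caps B=0 W=0
Move 2: W@(0,1) -> caps B=0 W=0
Move 3: B@(1,3) -> caps B=0 W=0
Move 4: W@(2,1) -> caps B=0 W=0
Move 5: B@(2,0) -> caps B=0 W=0
Move 6: W@(3,2) -> caps B=0 W=0
Move 7: B@(3,1) -> caps B=0 W=0
Move 8: W@(2,3) -> caps B=0 W=0
Move 9: B@(1,1) -> caps B=0 W=0
Move 10: W@(0,3) -> caps B=0 W=0
Move 11: B@(3,3) -> caps B=0 W=0
Move 12: W@(1,2) -> caps B=0 W=1

Answer: 0 1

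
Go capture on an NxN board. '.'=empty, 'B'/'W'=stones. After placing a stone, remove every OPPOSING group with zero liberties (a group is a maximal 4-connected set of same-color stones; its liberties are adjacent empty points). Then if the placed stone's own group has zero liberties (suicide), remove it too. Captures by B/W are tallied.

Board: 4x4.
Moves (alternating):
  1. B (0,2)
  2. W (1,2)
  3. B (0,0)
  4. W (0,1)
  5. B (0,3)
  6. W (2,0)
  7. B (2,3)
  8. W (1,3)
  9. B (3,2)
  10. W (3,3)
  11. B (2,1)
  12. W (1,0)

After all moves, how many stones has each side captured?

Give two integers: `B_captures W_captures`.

Answer: 0 3

Derivation:
Move 1: B@(0,2) -> caps B=0 W=0
Move 2: W@(1,2) -> caps B=0 W=0
Move 3: B@(0,0) -> caps B=0 W=0
Move 4: W@(0,1) -> caps B=0 W=0
Move 5: B@(0,3) -> caps B=0 W=0
Move 6: W@(2,0) -> caps B=0 W=0
Move 7: B@(2,3) -> caps B=0 W=0
Move 8: W@(1,3) -> caps B=0 W=2
Move 9: B@(3,2) -> caps B=0 W=2
Move 10: W@(3,3) -> caps B=0 W=2
Move 11: B@(2,1) -> caps B=0 W=2
Move 12: W@(1,0) -> caps B=0 W=3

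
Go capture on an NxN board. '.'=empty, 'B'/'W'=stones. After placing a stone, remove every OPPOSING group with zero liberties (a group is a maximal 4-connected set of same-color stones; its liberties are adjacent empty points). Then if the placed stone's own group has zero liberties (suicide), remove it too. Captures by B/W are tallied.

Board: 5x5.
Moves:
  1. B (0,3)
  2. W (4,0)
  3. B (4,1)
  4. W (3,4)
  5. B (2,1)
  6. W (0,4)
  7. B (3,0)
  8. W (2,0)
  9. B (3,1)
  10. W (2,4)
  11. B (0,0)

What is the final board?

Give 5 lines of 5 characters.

Move 1: B@(0,3) -> caps B=0 W=0
Move 2: W@(4,0) -> caps B=0 W=0
Move 3: B@(4,1) -> caps B=0 W=0
Move 4: W@(3,4) -> caps B=0 W=0
Move 5: B@(2,1) -> caps B=0 W=0
Move 6: W@(0,4) -> caps B=0 W=0
Move 7: B@(3,0) -> caps B=1 W=0
Move 8: W@(2,0) -> caps B=1 W=0
Move 9: B@(3,1) -> caps B=1 W=0
Move 10: W@(2,4) -> caps B=1 W=0
Move 11: B@(0,0) -> caps B=1 W=0

Answer: B..BW
.....
WB..W
BB..W
.B...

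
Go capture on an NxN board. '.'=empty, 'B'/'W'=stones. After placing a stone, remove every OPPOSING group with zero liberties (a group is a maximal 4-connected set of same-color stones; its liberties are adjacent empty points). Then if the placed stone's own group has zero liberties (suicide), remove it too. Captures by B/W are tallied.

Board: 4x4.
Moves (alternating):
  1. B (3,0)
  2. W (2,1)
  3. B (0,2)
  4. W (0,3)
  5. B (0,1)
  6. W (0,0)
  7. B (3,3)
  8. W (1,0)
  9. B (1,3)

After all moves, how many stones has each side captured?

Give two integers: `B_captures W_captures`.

Move 1: B@(3,0) -> caps B=0 W=0
Move 2: W@(2,1) -> caps B=0 W=0
Move 3: B@(0,2) -> caps B=0 W=0
Move 4: W@(0,3) -> caps B=0 W=0
Move 5: B@(0,1) -> caps B=0 W=0
Move 6: W@(0,0) -> caps B=0 W=0
Move 7: B@(3,3) -> caps B=0 W=0
Move 8: W@(1,0) -> caps B=0 W=0
Move 9: B@(1,3) -> caps B=1 W=0

Answer: 1 0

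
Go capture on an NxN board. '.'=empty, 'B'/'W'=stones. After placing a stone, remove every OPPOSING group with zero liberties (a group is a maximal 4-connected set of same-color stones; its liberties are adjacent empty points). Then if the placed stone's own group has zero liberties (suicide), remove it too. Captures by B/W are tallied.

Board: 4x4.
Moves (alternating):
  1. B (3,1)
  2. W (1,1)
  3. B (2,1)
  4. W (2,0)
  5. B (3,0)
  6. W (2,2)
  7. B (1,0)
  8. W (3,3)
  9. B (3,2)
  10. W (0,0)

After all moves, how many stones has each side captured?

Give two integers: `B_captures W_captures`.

Answer: 1 0

Derivation:
Move 1: B@(3,1) -> caps B=0 W=0
Move 2: W@(1,1) -> caps B=0 W=0
Move 3: B@(2,1) -> caps B=0 W=0
Move 4: W@(2,0) -> caps B=0 W=0
Move 5: B@(3,0) -> caps B=0 W=0
Move 6: W@(2,2) -> caps B=0 W=0
Move 7: B@(1,0) -> caps B=1 W=0
Move 8: W@(3,3) -> caps B=1 W=0
Move 9: B@(3,2) -> caps B=1 W=0
Move 10: W@(0,0) -> caps B=1 W=0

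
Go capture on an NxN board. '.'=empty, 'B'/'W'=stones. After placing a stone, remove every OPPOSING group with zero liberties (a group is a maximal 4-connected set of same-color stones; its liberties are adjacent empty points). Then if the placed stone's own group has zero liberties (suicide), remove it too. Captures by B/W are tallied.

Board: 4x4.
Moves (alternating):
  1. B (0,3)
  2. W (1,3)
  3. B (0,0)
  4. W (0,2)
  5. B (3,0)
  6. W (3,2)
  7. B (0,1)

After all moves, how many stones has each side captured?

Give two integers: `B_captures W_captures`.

Move 1: B@(0,3) -> caps B=0 W=0
Move 2: W@(1,3) -> caps B=0 W=0
Move 3: B@(0,0) -> caps B=0 W=0
Move 4: W@(0,2) -> caps B=0 W=1
Move 5: B@(3,0) -> caps B=0 W=1
Move 6: W@(3,2) -> caps B=0 W=1
Move 7: B@(0,1) -> caps B=0 W=1

Answer: 0 1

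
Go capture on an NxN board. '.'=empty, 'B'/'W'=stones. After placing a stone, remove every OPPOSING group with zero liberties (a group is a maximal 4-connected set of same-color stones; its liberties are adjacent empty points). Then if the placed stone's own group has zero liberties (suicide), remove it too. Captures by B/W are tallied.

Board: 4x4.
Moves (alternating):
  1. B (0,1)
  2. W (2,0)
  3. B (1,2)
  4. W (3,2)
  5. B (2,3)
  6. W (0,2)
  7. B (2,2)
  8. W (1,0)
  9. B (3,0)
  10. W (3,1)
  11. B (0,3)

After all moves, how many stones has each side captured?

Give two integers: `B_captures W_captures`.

Move 1: B@(0,1) -> caps B=0 W=0
Move 2: W@(2,0) -> caps B=0 W=0
Move 3: B@(1,2) -> caps B=0 W=0
Move 4: W@(3,2) -> caps B=0 W=0
Move 5: B@(2,3) -> caps B=0 W=0
Move 6: W@(0,2) -> caps B=0 W=0
Move 7: B@(2,2) -> caps B=0 W=0
Move 8: W@(1,0) -> caps B=0 W=0
Move 9: B@(3,0) -> caps B=0 W=0
Move 10: W@(3,1) -> caps B=0 W=1
Move 11: B@(0,3) -> caps B=1 W=1

Answer: 1 1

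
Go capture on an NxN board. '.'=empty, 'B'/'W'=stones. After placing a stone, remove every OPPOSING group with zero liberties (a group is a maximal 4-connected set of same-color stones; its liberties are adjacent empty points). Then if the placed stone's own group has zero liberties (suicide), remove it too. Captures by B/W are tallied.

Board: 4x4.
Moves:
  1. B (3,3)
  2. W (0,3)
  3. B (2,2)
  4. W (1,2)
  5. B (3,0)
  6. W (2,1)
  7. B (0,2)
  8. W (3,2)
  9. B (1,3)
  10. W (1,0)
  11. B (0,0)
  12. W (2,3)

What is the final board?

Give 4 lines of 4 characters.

Answer: B.B.
W.WB
.W.W
B.W.

Derivation:
Move 1: B@(3,3) -> caps B=0 W=0
Move 2: W@(0,3) -> caps B=0 W=0
Move 3: B@(2,2) -> caps B=0 W=0
Move 4: W@(1,2) -> caps B=0 W=0
Move 5: B@(3,0) -> caps B=0 W=0
Move 6: W@(2,1) -> caps B=0 W=0
Move 7: B@(0,2) -> caps B=0 W=0
Move 8: W@(3,2) -> caps B=0 W=0
Move 9: B@(1,3) -> caps B=1 W=0
Move 10: W@(1,0) -> caps B=1 W=0
Move 11: B@(0,0) -> caps B=1 W=0
Move 12: W@(2,3) -> caps B=1 W=2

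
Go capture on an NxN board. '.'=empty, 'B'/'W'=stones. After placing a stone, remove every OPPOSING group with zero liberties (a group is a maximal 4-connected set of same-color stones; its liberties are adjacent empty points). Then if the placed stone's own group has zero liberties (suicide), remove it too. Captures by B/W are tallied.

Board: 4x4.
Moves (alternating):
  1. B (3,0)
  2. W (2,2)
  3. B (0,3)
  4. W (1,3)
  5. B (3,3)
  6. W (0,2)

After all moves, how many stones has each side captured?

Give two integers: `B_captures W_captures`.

Answer: 0 1

Derivation:
Move 1: B@(3,0) -> caps B=0 W=0
Move 2: W@(2,2) -> caps B=0 W=0
Move 3: B@(0,3) -> caps B=0 W=0
Move 4: W@(1,3) -> caps B=0 W=0
Move 5: B@(3,3) -> caps B=0 W=0
Move 6: W@(0,2) -> caps B=0 W=1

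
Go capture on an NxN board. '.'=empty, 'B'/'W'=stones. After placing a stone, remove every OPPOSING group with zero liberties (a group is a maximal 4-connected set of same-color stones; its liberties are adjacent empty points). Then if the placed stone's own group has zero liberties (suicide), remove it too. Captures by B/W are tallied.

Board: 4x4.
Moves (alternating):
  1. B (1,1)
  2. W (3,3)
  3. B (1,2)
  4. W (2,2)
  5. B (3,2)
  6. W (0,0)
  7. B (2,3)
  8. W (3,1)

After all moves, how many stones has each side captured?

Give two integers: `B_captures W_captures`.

Answer: 1 0

Derivation:
Move 1: B@(1,1) -> caps B=0 W=0
Move 2: W@(3,3) -> caps B=0 W=0
Move 3: B@(1,2) -> caps B=0 W=0
Move 4: W@(2,2) -> caps B=0 W=0
Move 5: B@(3,2) -> caps B=0 W=0
Move 6: W@(0,0) -> caps B=0 W=0
Move 7: B@(2,3) -> caps B=1 W=0
Move 8: W@(3,1) -> caps B=1 W=0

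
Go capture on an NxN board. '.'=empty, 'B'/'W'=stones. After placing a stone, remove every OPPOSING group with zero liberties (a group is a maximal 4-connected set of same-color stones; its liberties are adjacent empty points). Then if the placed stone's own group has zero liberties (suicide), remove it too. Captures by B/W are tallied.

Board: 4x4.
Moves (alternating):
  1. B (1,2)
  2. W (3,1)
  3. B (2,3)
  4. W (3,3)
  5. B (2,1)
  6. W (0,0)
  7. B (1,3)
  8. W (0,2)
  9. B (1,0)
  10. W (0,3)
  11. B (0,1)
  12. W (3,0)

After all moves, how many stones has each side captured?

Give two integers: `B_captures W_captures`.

Move 1: B@(1,2) -> caps B=0 W=0
Move 2: W@(3,1) -> caps B=0 W=0
Move 3: B@(2,3) -> caps B=0 W=0
Move 4: W@(3,3) -> caps B=0 W=0
Move 5: B@(2,1) -> caps B=0 W=0
Move 6: W@(0,0) -> caps B=0 W=0
Move 7: B@(1,3) -> caps B=0 W=0
Move 8: W@(0,2) -> caps B=0 W=0
Move 9: B@(1,0) -> caps B=0 W=0
Move 10: W@(0,3) -> caps B=0 W=0
Move 11: B@(0,1) -> caps B=3 W=0
Move 12: W@(3,0) -> caps B=3 W=0

Answer: 3 0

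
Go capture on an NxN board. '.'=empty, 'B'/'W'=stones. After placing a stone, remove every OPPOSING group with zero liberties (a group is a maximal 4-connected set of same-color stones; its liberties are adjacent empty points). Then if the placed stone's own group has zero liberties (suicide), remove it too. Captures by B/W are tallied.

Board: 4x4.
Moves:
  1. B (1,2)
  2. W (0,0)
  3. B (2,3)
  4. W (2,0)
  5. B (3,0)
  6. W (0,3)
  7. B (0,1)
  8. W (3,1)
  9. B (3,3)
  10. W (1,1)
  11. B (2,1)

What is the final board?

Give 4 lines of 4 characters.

Answer: WB.W
.WB.
WB.B
.W.B

Derivation:
Move 1: B@(1,2) -> caps B=0 W=0
Move 2: W@(0,0) -> caps B=0 W=0
Move 3: B@(2,3) -> caps B=0 W=0
Move 4: W@(2,0) -> caps B=0 W=0
Move 5: B@(3,0) -> caps B=0 W=0
Move 6: W@(0,3) -> caps B=0 W=0
Move 7: B@(0,1) -> caps B=0 W=0
Move 8: W@(3,1) -> caps B=0 W=1
Move 9: B@(3,3) -> caps B=0 W=1
Move 10: W@(1,1) -> caps B=0 W=1
Move 11: B@(2,1) -> caps B=0 W=1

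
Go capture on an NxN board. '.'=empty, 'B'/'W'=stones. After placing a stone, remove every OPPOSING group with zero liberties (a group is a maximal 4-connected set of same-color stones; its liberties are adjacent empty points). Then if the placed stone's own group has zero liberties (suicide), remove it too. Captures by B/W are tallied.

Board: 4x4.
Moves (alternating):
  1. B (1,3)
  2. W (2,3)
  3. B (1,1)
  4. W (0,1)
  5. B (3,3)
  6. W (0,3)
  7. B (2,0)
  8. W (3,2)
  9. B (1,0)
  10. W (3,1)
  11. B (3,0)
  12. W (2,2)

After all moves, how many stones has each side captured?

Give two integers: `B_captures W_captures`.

Move 1: B@(1,3) -> caps B=0 W=0
Move 2: W@(2,3) -> caps B=0 W=0
Move 3: B@(1,1) -> caps B=0 W=0
Move 4: W@(0,1) -> caps B=0 W=0
Move 5: B@(3,3) -> caps B=0 W=0
Move 6: W@(0,3) -> caps B=0 W=0
Move 7: B@(2,0) -> caps B=0 W=0
Move 8: W@(3,2) -> caps B=0 W=1
Move 9: B@(1,0) -> caps B=0 W=1
Move 10: W@(3,1) -> caps B=0 W=1
Move 11: B@(3,0) -> caps B=0 W=1
Move 12: W@(2,2) -> caps B=0 W=1

Answer: 0 1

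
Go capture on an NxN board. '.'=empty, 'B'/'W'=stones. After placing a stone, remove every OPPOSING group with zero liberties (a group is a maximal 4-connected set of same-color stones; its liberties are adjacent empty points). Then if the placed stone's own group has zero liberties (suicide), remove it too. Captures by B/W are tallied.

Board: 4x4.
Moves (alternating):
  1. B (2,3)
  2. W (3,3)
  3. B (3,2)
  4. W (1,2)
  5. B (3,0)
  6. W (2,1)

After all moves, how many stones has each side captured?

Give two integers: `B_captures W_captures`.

Answer: 1 0

Derivation:
Move 1: B@(2,3) -> caps B=0 W=0
Move 2: W@(3,3) -> caps B=0 W=0
Move 3: B@(3,2) -> caps B=1 W=0
Move 4: W@(1,2) -> caps B=1 W=0
Move 5: B@(3,0) -> caps B=1 W=0
Move 6: W@(2,1) -> caps B=1 W=0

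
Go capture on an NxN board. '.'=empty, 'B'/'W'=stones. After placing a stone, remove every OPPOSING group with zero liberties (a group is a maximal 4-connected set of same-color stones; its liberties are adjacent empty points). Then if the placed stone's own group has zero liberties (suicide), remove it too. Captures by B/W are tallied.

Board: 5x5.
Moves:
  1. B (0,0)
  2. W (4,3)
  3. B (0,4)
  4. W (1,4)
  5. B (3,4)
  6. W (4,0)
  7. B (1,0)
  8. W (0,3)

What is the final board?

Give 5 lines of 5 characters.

Move 1: B@(0,0) -> caps B=0 W=0
Move 2: W@(4,3) -> caps B=0 W=0
Move 3: B@(0,4) -> caps B=0 W=0
Move 4: W@(1,4) -> caps B=0 W=0
Move 5: B@(3,4) -> caps B=0 W=0
Move 6: W@(4,0) -> caps B=0 W=0
Move 7: B@(1,0) -> caps B=0 W=0
Move 8: W@(0,3) -> caps B=0 W=1

Answer: B..W.
B...W
.....
....B
W..W.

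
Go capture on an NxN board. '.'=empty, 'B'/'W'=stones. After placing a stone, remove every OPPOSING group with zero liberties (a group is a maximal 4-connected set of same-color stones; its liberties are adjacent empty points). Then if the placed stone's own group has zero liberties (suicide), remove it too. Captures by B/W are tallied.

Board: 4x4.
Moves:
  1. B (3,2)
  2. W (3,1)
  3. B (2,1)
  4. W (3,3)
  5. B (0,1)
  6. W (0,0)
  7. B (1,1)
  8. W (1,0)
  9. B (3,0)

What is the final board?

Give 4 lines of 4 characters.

Answer: WB..
WB..
.B..
B.BW

Derivation:
Move 1: B@(3,2) -> caps B=0 W=0
Move 2: W@(3,1) -> caps B=0 W=0
Move 3: B@(2,1) -> caps B=0 W=0
Move 4: W@(3,3) -> caps B=0 W=0
Move 5: B@(0,1) -> caps B=0 W=0
Move 6: W@(0,0) -> caps B=0 W=0
Move 7: B@(1,1) -> caps B=0 W=0
Move 8: W@(1,0) -> caps B=0 W=0
Move 9: B@(3,0) -> caps B=1 W=0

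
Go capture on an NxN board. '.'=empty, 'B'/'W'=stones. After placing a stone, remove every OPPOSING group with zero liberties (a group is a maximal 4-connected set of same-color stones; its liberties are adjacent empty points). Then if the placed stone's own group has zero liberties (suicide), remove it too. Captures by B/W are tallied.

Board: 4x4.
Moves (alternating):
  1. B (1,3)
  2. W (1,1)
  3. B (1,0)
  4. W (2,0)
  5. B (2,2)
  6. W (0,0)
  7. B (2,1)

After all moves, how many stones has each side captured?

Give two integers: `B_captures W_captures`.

Move 1: B@(1,3) -> caps B=0 W=0
Move 2: W@(1,1) -> caps B=0 W=0
Move 3: B@(1,0) -> caps B=0 W=0
Move 4: W@(2,0) -> caps B=0 W=0
Move 5: B@(2,2) -> caps B=0 W=0
Move 6: W@(0,0) -> caps B=0 W=1
Move 7: B@(2,1) -> caps B=0 W=1

Answer: 0 1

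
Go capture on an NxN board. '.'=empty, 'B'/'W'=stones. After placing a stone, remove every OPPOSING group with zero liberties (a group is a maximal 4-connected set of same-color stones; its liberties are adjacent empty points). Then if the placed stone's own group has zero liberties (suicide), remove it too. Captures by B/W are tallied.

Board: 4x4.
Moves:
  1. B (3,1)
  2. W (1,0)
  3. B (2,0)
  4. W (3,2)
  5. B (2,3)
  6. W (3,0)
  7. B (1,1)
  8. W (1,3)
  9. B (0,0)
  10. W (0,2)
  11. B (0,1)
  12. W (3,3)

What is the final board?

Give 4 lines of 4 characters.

Move 1: B@(3,1) -> caps B=0 W=0
Move 2: W@(1,0) -> caps B=0 W=0
Move 3: B@(2,0) -> caps B=0 W=0
Move 4: W@(3,2) -> caps B=0 W=0
Move 5: B@(2,3) -> caps B=0 W=0
Move 6: W@(3,0) -> caps B=0 W=0
Move 7: B@(1,1) -> caps B=0 W=0
Move 8: W@(1,3) -> caps B=0 W=0
Move 9: B@(0,0) -> caps B=1 W=0
Move 10: W@(0,2) -> caps B=1 W=0
Move 11: B@(0,1) -> caps B=1 W=0
Move 12: W@(3,3) -> caps B=1 W=0

Answer: BBW.
.B.W
B..B
.BWW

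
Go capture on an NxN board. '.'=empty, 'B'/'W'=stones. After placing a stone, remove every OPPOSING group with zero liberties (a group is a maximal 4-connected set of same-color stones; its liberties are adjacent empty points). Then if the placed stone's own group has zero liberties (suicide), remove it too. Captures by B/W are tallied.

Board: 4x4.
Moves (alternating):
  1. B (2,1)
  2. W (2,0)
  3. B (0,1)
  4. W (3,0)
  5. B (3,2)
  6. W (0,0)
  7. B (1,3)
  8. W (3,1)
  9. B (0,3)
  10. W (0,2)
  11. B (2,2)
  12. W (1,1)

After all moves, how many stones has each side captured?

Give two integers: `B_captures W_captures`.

Answer: 0 1

Derivation:
Move 1: B@(2,1) -> caps B=0 W=0
Move 2: W@(2,0) -> caps B=0 W=0
Move 3: B@(0,1) -> caps B=0 W=0
Move 4: W@(3,0) -> caps B=0 W=0
Move 5: B@(3,2) -> caps B=0 W=0
Move 6: W@(0,0) -> caps B=0 W=0
Move 7: B@(1,3) -> caps B=0 W=0
Move 8: W@(3,1) -> caps B=0 W=0
Move 9: B@(0,3) -> caps B=0 W=0
Move 10: W@(0,2) -> caps B=0 W=0
Move 11: B@(2,2) -> caps B=0 W=0
Move 12: W@(1,1) -> caps B=0 W=1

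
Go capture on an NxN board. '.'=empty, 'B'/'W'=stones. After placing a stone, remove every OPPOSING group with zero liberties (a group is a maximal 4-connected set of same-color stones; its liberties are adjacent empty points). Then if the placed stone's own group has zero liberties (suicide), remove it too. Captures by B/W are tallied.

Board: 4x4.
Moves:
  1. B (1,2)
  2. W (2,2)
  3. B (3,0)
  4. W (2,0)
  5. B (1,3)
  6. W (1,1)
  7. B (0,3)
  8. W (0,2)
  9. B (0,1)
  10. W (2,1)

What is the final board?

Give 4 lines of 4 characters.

Answer: .B.B
.WBB
WWW.
B...

Derivation:
Move 1: B@(1,2) -> caps B=0 W=0
Move 2: W@(2,2) -> caps B=0 W=0
Move 3: B@(3,0) -> caps B=0 W=0
Move 4: W@(2,0) -> caps B=0 W=0
Move 5: B@(1,3) -> caps B=0 W=0
Move 6: W@(1,1) -> caps B=0 W=0
Move 7: B@(0,3) -> caps B=0 W=0
Move 8: W@(0,2) -> caps B=0 W=0
Move 9: B@(0,1) -> caps B=1 W=0
Move 10: W@(2,1) -> caps B=1 W=0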